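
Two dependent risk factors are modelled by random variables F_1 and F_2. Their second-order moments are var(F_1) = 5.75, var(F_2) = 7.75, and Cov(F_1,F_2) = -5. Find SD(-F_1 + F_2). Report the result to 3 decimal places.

var(-F_1 + F_2) = (-1)²·var(F_1) + (1)²·var(F_2) + 2·(-1)·(1)·Cov(F_1,F_2)
= 1·5.75 + 1·7.75 + -2·-5 = 23.5
SD(-F_1 + F_2) = √23.5 ≈ 4.848

4.848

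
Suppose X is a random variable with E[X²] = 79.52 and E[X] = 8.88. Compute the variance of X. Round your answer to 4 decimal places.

Var(X) = 79.52 − (8.88)² = 0.6656

0.6656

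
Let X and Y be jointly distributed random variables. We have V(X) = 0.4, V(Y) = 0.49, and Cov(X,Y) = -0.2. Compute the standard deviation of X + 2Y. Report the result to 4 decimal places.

V(X + 2Y) = (1)²·V(X) + (2)²·V(Y) + 2·(1)·(2)·Cov(X,Y)
= 1·0.4 + 4·0.49 + 4·-0.2 = 1.56
SD(X + 2Y) = √1.56 ≈ 1.2490

1.2490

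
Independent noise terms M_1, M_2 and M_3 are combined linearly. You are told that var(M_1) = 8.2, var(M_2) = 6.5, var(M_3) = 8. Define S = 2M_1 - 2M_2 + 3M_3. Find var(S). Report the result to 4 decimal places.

By independence, var(S) = (2)²var(M_1) + (-2)²var(M_2) + (3)²var(M_3)
= (2)²·8.2 + (-2)²·6.5 + (3)²·8 = 130.8

130.8000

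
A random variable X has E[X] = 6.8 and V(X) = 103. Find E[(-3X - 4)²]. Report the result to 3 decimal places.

E[-3X - 4] = -3·6.8 − 4 = -24.4
V(-3X - 4) = (-3)²·103 = 927
E[(-3X - 4)²] = V((-3X - 4)) + (E[(-3X - 4)])² = 927 + (-24.4)² = 1522.36

1522.360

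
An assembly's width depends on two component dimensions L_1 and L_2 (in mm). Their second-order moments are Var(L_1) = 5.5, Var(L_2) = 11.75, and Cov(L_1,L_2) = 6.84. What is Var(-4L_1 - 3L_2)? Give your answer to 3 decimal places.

357.910

Var(-4L_1 - 3L_2) = (-4)²·Var(L_1) + (-3)²·Var(L_2) + 2·(-4)·(-3)·Cov(L_1,L_2)
= 16·5.5 + 9·11.75 + 24·6.84 = 357.91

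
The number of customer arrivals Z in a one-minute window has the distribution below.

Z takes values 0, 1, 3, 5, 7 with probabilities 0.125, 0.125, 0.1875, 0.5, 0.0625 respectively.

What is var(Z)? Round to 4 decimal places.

E[Z] = (0)(0.125) + (1)(0.125) + (3)(0.1875) + (5)(0.5) + (7)(0.0625) = 3.625
E[Z²] = (0)²(0.125) + (1)²(0.125) + (3)²(0.1875) + (5)²(0.5) + (7)²(0.0625) = 17.375
var(Z) = E[Z²] − (E[Z])² = 17.375 − (3.625)² = 4.234375

4.2344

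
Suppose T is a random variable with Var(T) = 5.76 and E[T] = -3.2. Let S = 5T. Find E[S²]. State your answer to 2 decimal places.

E[5T] = 5·-3.2 = -16
Var(5T) = (5)²·5.76 = 144
E[S²] = Var(S) + (E[S])² = 144 + (-16)² = 400

400.00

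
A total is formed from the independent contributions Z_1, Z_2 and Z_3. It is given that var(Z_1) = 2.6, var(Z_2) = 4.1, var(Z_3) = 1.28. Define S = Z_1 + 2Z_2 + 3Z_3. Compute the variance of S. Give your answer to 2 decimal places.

By independence, var(S) = (1)²var(Z_1) + (2)²var(Z_2) + (3)²var(Z_3)
= (1)²·2.6 + (2)²·4.1 + (3)²·1.28 = 30.52

30.52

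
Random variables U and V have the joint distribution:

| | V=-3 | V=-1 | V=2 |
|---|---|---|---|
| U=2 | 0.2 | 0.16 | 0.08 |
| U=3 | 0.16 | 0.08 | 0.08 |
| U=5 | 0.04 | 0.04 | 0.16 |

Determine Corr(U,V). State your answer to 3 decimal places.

E[U] = 3.04,  E[V] = -0.84
E[UV] = -1.6
Cov(U,V) = E[UV] − E[U]E[V] = -1.6 − (3.04)(-0.84) = 0.9536
var(U) = 1.3984,  var(V) = 4.4544
ρ = 0.9536 / √(1.3984·4.4544) ≈ 0.382

0.382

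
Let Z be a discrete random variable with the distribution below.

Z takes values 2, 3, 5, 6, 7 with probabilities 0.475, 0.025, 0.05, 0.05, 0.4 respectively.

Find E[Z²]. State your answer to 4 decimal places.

24.7750

E[Z²] = (2)²(0.475) + (3)²(0.025) + (5)²(0.05) + (6)²(0.05) + (7)²(0.4) = 24.775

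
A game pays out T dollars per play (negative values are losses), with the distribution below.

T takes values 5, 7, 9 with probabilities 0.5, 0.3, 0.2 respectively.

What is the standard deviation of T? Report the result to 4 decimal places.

E[T] = (5)(0.5) + (7)(0.3) + (9)(0.2) = 6.4
E[T²] = (5)²(0.5) + (7)²(0.3) + (9)²(0.2) = 43.4
Var(T) = E[T²] − (E[T])² = 43.4 − (6.4)² = 2.44
σ(T) = √2.44 ≈ 1.5620

1.5620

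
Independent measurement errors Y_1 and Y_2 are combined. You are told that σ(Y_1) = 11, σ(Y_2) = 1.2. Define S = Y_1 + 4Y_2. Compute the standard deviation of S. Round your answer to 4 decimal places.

12.0017

Var(Y_1) = 121, Var(Y_2) = 1.44
By independence, Var(S) = (1)²Var(Y_1) + (4)²Var(Y_2)
= (1)²·121 + (4)²·1.44 = 144.04
σ(S) = √144.04 ≈ 12.0017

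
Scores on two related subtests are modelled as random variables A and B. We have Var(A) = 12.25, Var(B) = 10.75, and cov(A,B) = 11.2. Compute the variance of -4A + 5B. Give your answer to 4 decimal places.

Var(-4A + 5B) = (-4)²·Var(A) + (5)²·Var(B) + 2·(-4)·(5)·cov(A,B)
= 16·12.25 + 25·10.75 + -40·11.2 = 16.75

16.7500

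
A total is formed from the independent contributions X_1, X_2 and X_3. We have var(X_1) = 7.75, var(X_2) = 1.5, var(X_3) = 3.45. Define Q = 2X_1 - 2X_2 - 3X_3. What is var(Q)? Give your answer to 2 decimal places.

By independence, var(Q) = (2)²var(X_1) + (-2)²var(X_2) + (-3)²var(X_3)
= (2)²·7.75 + (-2)²·1.5 + (-3)²·3.45 = 68.05

68.05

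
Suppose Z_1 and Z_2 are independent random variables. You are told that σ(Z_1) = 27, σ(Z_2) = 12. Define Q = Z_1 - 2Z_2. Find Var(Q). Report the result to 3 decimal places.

Var(Z_1) = 729, Var(Z_2) = 144
By independence, Var(Q) = (1)²Var(Z_1) + (-2)²Var(Z_2)
= (1)²·729 + (-2)²·144 = 1305

1305.000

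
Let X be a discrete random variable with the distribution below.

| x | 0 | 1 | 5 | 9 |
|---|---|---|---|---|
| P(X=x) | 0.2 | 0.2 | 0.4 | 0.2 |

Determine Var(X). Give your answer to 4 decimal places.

E[X] = (0)(0.2) + (1)(0.2) + (5)(0.4) + (9)(0.2) = 4
E[X²] = (0)²(0.2) + (1)²(0.2) + (5)²(0.4) + (9)²(0.2) = 26.4
Var(X) = E[X²] − (E[X])² = 26.4 − (4)² = 10.4

10.4000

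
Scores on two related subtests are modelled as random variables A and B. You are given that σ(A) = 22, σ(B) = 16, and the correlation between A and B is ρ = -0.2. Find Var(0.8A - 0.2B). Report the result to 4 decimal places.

Var(A) = (22)² = 484;  Var(B) = (16)² = 256
Cov(A,B) = ρ·σ(A)·σ(B) = -0.2·22·16 = -70.4
Var(0.8A - 0.2B) = (0.8)²·Var(A) + (-0.2)²·Var(B) + 2·(0.8)·(-0.2)·Cov(A,B)
= 0.64·484 + 0.04·256 + -0.32·-70.4 = 342.528

342.5280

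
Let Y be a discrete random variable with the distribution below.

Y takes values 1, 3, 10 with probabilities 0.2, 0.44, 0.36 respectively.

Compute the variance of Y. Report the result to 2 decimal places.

13.95

E[Y] = (1)(0.2) + (3)(0.44) + (10)(0.36) = 5.12
E[Y²] = (1)²(0.2) + (3)²(0.44) + (10)²(0.36) = 40.16
V(Y) = E[Y²] − (E[Y])² = 40.16 − (5.12)² = 13.9456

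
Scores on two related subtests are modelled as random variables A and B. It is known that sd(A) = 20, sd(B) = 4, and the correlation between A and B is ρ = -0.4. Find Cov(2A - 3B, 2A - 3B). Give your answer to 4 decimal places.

Var(A) = (20)² = 400;  Var(B) = (4)² = 16
Cov(A,B) = ρ·sd(A)·sd(B) = -0.4·20·4 = -32
Cov(2A - 3B, 2A - 3B) = (2)(2)Var(A) + (-3)(-3)Var(B) + [(2)(-3) + (-3)(2)]Cov(A,B)
= 4·400 + 9·16 + -12·-32 = 2128

2128.0000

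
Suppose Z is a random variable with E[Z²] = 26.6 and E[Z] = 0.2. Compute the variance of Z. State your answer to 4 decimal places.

Var(Z) = 26.6 − (0.2)² = 26.56

26.5600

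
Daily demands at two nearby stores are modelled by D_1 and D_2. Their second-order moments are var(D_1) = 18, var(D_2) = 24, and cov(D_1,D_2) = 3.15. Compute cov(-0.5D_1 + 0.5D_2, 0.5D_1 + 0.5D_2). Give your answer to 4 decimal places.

cov(-0.5D_1 + 0.5D_2, 0.5D_1 + 0.5D_2) = (-0.5)(0.5)var(D_1) + (0.5)(0.5)var(D_2) + [(-0.5)(0.5) + (0.5)(0.5)]cov(D_1,D_2)
= -0.25·18 + 0.25·24 + 0·3.15 = 1.5

1.5000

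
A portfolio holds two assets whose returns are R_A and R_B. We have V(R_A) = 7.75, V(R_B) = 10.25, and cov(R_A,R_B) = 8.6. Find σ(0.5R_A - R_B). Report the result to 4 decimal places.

V(0.5R_A - R_B) = (0.5)²·V(R_A) + (-1)²·V(R_B) + 2·(0.5)·(-1)·cov(R_A,R_B)
= 0.25·7.75 + 1·10.25 + -1·8.6 = 3.5875
σ(0.5R_A - R_B) = √3.5875 ≈ 1.8941

1.8941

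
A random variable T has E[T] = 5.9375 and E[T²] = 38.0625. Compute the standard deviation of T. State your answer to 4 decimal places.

1.6759

Var(T) = 38.0625 − (5.9375)² = 2.80859375
SD(T) = √2.80859375 ≈ 1.6759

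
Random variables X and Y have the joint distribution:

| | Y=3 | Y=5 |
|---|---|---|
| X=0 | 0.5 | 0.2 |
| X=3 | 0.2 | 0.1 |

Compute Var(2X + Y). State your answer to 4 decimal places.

E[X] = 0.9,  E[Y] = 3.6,  E[XY] = 3.3
Var(X) = 2.7 − (0.9)² = 1.89;  Var(Y) = 13.8 − (3.6)² = 0.84
Cov(X,Y) = 3.3 − (0.9)(3.6) = 0.06
Var(2X + Y) = (2)²·1.89 + (1)²·0.84 + 2·(2)·(1)·0.06 = 8.64

8.6400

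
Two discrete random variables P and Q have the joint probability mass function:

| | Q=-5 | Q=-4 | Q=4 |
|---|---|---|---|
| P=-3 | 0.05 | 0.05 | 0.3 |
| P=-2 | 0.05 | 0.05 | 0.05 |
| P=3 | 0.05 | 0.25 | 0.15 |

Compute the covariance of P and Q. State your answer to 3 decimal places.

E[P] = -0.15,  E[Q] = -0.15
E[PQ] = -3.7
Cov(P,Q) = E[PQ] − E[P]E[Q] = -3.7 − (-0.15)(-0.15) = -3.7225

-3.723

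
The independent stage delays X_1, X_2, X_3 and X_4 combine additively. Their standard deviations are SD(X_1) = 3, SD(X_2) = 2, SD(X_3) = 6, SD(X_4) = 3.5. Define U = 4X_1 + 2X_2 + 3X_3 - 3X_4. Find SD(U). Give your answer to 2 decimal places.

24.38

var(X_1) = 9, var(X_2) = 4, var(X_3) = 36, var(X_4) = 12.25
By independence, var(U) = (4)²var(X_1) + (2)²var(X_2) + (3)²var(X_3) + (-3)²var(X_4)
= (4)²·9 + (2)²·4 + (3)²·36 + (-3)²·12.25 = 594.25
SD(U) = √594.25 ≈ 24.38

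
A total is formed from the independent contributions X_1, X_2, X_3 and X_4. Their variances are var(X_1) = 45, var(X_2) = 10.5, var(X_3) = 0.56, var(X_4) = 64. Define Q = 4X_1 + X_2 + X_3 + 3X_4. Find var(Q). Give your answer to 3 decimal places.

By independence, var(Q) = (4)²var(X_1) + (1)²var(X_2) + (1)²var(X_3) + (3)²var(X_4)
= (4)²·45 + (1)²·10.5 + (1)²·0.56 + (3)²·64 = 1307.06

1307.060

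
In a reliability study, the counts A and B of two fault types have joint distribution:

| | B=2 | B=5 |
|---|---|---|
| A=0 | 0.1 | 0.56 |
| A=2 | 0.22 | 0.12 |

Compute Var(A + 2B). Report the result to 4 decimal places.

6.0624

E[A] = 0.68,  E[B] = 4.04,  E[AB] = 2.08
Var(A) = 1.36 − (0.68)² = 0.8976;  Var(B) = 18.28 − (4.04)² = 1.9584
Cov(A,B) = 2.08 − (0.68)(4.04) = -0.6672
Var(A + 2B) = (1)²·0.8976 + (2)²·1.9584 + 2·(1)·(2)·-0.6672 = 6.0624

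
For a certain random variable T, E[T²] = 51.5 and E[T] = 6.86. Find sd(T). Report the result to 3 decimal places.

2.107

V(T) = 51.5 − (6.86)² = 4.4404
sd(T) = √4.4404 ≈ 2.107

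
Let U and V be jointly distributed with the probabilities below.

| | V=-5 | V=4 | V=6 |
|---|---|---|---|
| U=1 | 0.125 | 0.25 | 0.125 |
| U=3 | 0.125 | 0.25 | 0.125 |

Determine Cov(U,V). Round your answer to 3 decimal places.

0.000

E[U] = 2,  E[V] = 2.25
E[UV] = 4.5
Cov(U,V) = E[UV] − E[U]E[V] = 4.5 − (2)(2.25) = 0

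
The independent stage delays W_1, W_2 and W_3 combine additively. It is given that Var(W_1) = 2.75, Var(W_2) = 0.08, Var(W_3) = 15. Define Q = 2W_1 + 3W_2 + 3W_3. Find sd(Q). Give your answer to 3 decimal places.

12.113

By independence, Var(Q) = (2)²Var(W_1) + (3)²Var(W_2) + (3)²Var(W_3)
= (2)²·2.75 + (3)²·0.08 + (3)²·15 = 146.72
sd(Q) = √146.72 ≈ 12.113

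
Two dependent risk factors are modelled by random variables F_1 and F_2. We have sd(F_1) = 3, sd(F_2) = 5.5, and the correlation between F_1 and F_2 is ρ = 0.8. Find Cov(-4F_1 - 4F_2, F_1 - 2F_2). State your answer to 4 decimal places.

258.8000

Var(F_1) = (3)² = 9;  Var(F_2) = (5.5)² = 30.25
Cov(F_1,F_2) = ρ·sd(F_1)·sd(F_2) = 0.8·3·5.5 = 13.2
Cov(-4F_1 - 4F_2, F_1 - 2F_2) = (-4)(1)Var(F_1) + (-4)(-2)Var(F_2) + [(-4)(-2) + (-4)(1)]Cov(F_1,F_2)
= -4·9 + 8·30.25 + 4·13.2 = 258.8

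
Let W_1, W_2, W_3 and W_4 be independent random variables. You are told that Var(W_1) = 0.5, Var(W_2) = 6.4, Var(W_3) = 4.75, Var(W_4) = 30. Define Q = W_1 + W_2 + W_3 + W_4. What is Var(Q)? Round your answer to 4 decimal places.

By independence, Var(Q) = (1)²Var(W_1) + (1)²Var(W_2) + (1)²Var(W_3) + (1)²Var(W_4)
= (1)²·0.5 + (1)²·6.4 + (1)²·4.75 + (1)²·30 = 41.65

41.6500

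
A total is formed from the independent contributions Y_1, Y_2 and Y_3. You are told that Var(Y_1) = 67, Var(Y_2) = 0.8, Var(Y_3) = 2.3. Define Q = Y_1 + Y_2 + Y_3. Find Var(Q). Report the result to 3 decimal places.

70.100

By independence, Var(Q) = (1)²Var(Y_1) + (1)²Var(Y_2) + (1)²Var(Y_3)
= (1)²·67 + (1)²·0.8 + (1)²·2.3 = 70.1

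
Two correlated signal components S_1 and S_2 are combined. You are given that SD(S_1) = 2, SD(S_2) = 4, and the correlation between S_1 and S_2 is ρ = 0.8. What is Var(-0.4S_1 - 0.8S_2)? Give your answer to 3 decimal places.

Var(S_1) = (2)² = 4;  Var(S_2) = (4)² = 16
Cov(S_1,S_2) = ρ·SD(S_1)·SD(S_2) = 0.8·2·4 = 6.4
Var(-0.4S_1 - 0.8S_2) = (-0.4)²·Var(S_1) + (-0.8)²·Var(S_2) + 2·(-0.4)·(-0.8)·Cov(S_1,S_2)
= 0.16·4 + 0.64·16 + 0.64·6.4 = 14.976

14.976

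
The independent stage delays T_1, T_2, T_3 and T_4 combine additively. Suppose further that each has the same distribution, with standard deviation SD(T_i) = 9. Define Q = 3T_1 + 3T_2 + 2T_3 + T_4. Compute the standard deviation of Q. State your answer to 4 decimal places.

43.1625

Var(T_i) = (9)² = 81
By independence, Var(Q) = (3)²Var(T_1) + (3)²Var(T_2) + (2)²Var(T_3) + (1)²Var(T_4)
= (3)²·81 + (3)²·81 + (2)²·81 + (1)²·81 = 1863
SD(Q) = √1863 ≈ 43.1625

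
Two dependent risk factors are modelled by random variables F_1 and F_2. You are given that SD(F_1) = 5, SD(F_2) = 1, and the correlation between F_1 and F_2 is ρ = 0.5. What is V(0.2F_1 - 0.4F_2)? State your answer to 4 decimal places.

V(F_1) = (5)² = 25;  V(F_2) = (1)² = 1
cov(F_1,F_2) = ρ·SD(F_1)·SD(F_2) = 0.5·5·1 = 2.5
V(0.2F_1 - 0.4F_2) = (0.2)²·V(F_1) + (-0.4)²·V(F_2) + 2·(0.2)·(-0.4)·cov(F_1,F_2)
= 0.04·25 + 0.16·1 + -0.16·2.5 = 0.76

0.7600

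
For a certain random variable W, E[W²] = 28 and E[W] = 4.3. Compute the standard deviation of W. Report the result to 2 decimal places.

3.08

Var(W) = 28 − (4.3)² = 9.51
sd(W) = √9.51 ≈ 3.08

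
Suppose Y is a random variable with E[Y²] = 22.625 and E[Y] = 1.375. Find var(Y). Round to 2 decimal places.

var(Y) = 22.625 − (1.375)² = 20.734375

20.73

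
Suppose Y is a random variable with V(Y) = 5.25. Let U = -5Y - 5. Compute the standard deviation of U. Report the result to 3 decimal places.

V(-5Y - 5) = (-5)²·5.25 = 131.25
σ(U) = √131.25 ≈ 11.456

11.456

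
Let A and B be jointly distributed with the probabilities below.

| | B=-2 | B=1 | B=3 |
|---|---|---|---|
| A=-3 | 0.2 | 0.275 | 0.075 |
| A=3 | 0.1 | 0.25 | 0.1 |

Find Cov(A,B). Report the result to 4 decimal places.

0.8850

E[A] = -0.3,  E[B] = 0.45
E[AB] = 0.75
Cov(A,B) = E[AB] − E[A]E[B] = 0.75 − (-0.3)(0.45) = 0.885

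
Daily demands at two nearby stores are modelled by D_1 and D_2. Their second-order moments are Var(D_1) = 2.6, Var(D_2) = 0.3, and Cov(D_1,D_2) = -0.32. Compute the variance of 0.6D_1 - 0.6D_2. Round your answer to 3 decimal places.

1.274

Var(0.6D_1 - 0.6D_2) = (0.6)²·Var(D_1) + (-0.6)²·Var(D_2) + 2·(0.6)·(-0.6)·Cov(D_1,D_2)
= 0.36·2.6 + 0.36·0.3 + -0.72·-0.32 = 1.2744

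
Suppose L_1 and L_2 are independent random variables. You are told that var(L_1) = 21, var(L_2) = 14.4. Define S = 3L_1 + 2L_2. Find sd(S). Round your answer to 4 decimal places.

15.7035

By independence, var(S) = (3)²var(L_1) + (2)²var(L_2)
= (3)²·21 + (2)²·14.4 = 246.6
sd(S) = √246.6 ≈ 15.7035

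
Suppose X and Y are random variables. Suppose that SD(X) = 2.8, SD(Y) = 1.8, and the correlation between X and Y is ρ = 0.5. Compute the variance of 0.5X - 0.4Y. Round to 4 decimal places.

1.4704

Var(X) = (2.8)² = 7.84;  Var(Y) = (1.8)² = 3.24
cov(X,Y) = ρ·SD(X)·SD(Y) = 0.5·2.8·1.8 = 2.52
Var(0.5X - 0.4Y) = (0.5)²·Var(X) + (-0.4)²·Var(Y) + 2·(0.5)·(-0.4)·cov(X,Y)
= 0.25·7.84 + 0.16·3.24 + -0.4·2.52 = 1.4704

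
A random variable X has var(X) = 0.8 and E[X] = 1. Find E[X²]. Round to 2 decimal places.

1.80

E[X²] = var(X) + (E[X])² = 0.8 + (1)² = 1.8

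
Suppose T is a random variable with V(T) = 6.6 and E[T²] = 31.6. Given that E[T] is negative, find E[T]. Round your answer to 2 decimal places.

(E[T])² = E[T²] − V(T) = 31.6 − 6.6 = 25
E[T] = −√25 = -5

-5.00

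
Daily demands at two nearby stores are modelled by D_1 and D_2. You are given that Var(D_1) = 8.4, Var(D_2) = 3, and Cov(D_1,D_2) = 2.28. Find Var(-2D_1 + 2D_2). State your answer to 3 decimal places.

27.360

Var(-2D_1 + 2D_2) = (-2)²·Var(D_1) + (2)²·Var(D_2) + 2·(-2)·(2)·Cov(D_1,D_2)
= 4·8.4 + 4·3 + -8·2.28 = 27.36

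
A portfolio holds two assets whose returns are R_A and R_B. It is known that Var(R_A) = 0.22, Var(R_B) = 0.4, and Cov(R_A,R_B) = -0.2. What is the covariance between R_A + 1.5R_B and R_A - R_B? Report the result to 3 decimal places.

Cov(R_A + 1.5R_B, R_A - R_B) = (1)(1)Var(R_A) + (1.5)(-1)Var(R_B) + [(1)(-1) + (1.5)(1)]Cov(R_A,R_B)
= 1·0.22 + -1.5·0.4 + 0.5·-0.2 = -0.48

-0.480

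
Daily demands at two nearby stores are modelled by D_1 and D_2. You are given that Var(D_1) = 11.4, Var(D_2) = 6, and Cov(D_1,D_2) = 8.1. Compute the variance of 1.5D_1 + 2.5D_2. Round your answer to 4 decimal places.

123.9000

Var(1.5D_1 + 2.5D_2) = (1.5)²·Var(D_1) + (2.5)²·Var(D_2) + 2·(1.5)·(2.5)·Cov(D_1,D_2)
= 2.25·11.4 + 6.25·6 + 7.5·8.1 = 123.9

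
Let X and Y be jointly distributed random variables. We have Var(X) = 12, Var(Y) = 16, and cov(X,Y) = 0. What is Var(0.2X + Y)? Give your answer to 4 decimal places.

Var(0.2X + Y) = (0.2)²·Var(X) + (1)²·Var(Y) + 2·(0.2)·(1)·cov(X,Y)
= 0.04·12 + 1·16 + 0.4·0 = 16.48

16.4800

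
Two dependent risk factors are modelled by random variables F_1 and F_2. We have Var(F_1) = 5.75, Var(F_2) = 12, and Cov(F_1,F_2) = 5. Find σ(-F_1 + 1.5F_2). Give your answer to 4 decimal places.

Var(-F_1 + 1.5F_2) = (-1)²·Var(F_1) + (1.5)²·Var(F_2) + 2·(-1)·(1.5)·Cov(F_1,F_2)
= 1·5.75 + 2.25·12 + -3·5 = 17.75
σ(-F_1 + 1.5F_2) = √17.75 ≈ 4.2131

4.2131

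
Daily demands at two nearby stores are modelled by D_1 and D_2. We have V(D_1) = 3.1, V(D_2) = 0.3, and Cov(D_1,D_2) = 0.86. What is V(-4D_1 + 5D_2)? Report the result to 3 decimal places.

22.700

V(-4D_1 + 5D_2) = (-4)²·V(D_1) + (5)²·V(D_2) + 2·(-4)·(5)·Cov(D_1,D_2)
= 16·3.1 + 25·0.3 + -40·0.86 = 22.7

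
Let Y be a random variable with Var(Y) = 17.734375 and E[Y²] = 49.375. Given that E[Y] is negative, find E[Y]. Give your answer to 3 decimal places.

-5.625

(E[Y])² = E[Y²] − Var(Y) = 49.375 − 17.734375 = 31.640625
E[Y] = −√31.640625 = -5.625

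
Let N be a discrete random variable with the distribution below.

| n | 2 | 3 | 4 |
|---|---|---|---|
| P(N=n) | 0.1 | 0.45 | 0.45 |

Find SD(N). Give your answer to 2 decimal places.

0.65

E[N] = (2)(0.1) + (3)(0.45) + (4)(0.45) = 3.35
E[N²] = (2)²(0.1) + (3)²(0.45) + (4)²(0.45) = 11.65
V(N) = E[N²] − (E[N])² = 11.65 − (3.35)² = 0.4275
SD(N) = √0.4275 ≈ 0.65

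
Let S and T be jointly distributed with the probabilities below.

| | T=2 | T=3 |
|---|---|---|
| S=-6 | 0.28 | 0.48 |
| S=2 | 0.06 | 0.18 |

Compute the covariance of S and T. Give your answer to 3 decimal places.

0.173

E[S] = -4.08,  E[T] = 2.66
E[ST] = -10.68
cov(S,T) = E[ST] − E[S]E[T] = -10.68 − (-4.08)(2.66) = 0.1728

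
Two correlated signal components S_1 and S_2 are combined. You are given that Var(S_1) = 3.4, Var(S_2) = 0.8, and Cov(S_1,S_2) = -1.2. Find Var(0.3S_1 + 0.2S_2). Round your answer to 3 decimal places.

0.194

Var(0.3S_1 + 0.2S_2) = (0.3)²·Var(S_1) + (0.2)²·Var(S_2) + 2·(0.3)·(0.2)·Cov(S_1,S_2)
= 0.09·3.4 + 0.04·0.8 + 0.12·-1.2 = 0.194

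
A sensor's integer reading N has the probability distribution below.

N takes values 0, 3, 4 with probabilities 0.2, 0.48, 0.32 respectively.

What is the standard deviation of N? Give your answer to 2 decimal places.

1.43

E[N] = (0)(0.2) + (3)(0.48) + (4)(0.32) = 2.72
E[N²] = (0)²(0.2) + (3)²(0.48) + (4)²(0.32) = 9.44
V(N) = E[N²] − (E[N])² = 9.44 − (2.72)² = 2.0416
SD(N) = √2.0416 ≈ 1.43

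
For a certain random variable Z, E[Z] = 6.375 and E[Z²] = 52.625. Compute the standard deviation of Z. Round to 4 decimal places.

V(Z) = 52.625 − (6.375)² = 11.984375
SD(Z) = √11.984375 ≈ 3.4618

3.4618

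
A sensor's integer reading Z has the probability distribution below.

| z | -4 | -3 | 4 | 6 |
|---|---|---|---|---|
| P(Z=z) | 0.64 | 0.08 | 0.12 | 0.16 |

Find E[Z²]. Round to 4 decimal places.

E[Z²] = (-4)²(0.64) + (-3)²(0.08) + (4)²(0.12) + (6)²(0.16) = 18.64

18.6400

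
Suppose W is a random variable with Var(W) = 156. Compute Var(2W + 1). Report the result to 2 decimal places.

624.00

Var(2W + 1) = (2)²·Var(W) = 4·156 = 624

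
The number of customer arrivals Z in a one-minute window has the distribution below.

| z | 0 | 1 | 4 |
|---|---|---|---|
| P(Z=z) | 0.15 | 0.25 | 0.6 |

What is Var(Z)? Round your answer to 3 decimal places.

E[Z] = (0)(0.15) + (1)(0.25) + (4)(0.6) = 2.65
E[Z²] = (0)²(0.15) + (1)²(0.25) + (4)²(0.6) = 9.85
Var(Z) = E[Z²] − (E[Z])² = 9.85 − (2.65)² = 2.8275

2.828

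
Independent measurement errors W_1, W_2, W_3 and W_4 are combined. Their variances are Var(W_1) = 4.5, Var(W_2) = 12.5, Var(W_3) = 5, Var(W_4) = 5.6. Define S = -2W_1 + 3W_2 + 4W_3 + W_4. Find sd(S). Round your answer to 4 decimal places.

14.7003

By independence, Var(S) = (-2)²Var(W_1) + (3)²Var(W_2) + (4)²Var(W_3) + (1)²Var(W_4)
= (-2)²·4.5 + (3)²·12.5 + (4)²·5 + (1)²·5.6 = 216.1
sd(S) = √216.1 ≈ 14.7003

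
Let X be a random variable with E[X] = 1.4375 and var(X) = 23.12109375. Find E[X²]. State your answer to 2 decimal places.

E[X²] = var(X) + (E[X])² = 23.12109375 + (1.4375)² = 25.1875

25.19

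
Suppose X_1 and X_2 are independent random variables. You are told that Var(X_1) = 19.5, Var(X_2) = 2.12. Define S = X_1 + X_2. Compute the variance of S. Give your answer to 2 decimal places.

By independence, Var(S) = (1)²Var(X_1) + (1)²Var(X_2)
= (1)²·19.5 + (1)²·2.12 = 21.62

21.62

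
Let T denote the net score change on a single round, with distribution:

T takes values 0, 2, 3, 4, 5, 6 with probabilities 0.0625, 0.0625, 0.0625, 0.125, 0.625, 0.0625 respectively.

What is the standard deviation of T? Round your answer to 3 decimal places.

1.446

E[T] = (0)(0.0625) + (2)(0.0625) + (3)(0.0625) + (4)(0.125) + (5)(0.625) + (6)(0.0625) = 4.3125
E[T²] = (0)²(0.0625) + (2)²(0.0625) + (3)²(0.0625) + (4)²(0.125) + (5)²(0.625) + (6)²(0.0625) = 20.6875
var(T) = E[T²] − (E[T])² = 20.6875 − (4.3125)² = 2.08984375
sd(T) = √2.08984375 ≈ 1.446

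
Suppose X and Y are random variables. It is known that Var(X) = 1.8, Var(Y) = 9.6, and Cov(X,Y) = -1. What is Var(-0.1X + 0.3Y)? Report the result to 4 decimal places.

0.9420

Var(-0.1X + 0.3Y) = (-0.1)²·Var(X) + (0.3)²·Var(Y) + 2·(-0.1)·(0.3)·Cov(X,Y)
= 0.01·1.8 + 0.09·9.6 + -0.06·-1 = 0.942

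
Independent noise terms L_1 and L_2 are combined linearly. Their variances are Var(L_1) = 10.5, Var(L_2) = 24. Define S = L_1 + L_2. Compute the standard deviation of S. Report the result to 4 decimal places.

By independence, Var(S) = (1)²Var(L_1) + (1)²Var(L_2)
= (1)²·10.5 + (1)²·24 = 34.5
σ(S) = √34.5 ≈ 5.8737

5.8737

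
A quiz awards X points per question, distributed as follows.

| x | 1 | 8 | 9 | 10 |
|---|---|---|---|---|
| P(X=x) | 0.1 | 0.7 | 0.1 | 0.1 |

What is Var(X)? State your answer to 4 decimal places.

E[X] = (1)(0.1) + (8)(0.7) + (9)(0.1) + (10)(0.1) = 7.6
E[X²] = (1)²(0.1) + (8)²(0.7) + (9)²(0.1) + (10)²(0.1) = 63
Var(X) = E[X²] − (E[X])² = 63 − (7.6)² = 5.24

5.2400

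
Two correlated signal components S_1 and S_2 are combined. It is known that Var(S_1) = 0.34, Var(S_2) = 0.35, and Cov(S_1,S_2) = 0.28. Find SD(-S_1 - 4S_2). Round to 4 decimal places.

2.8601

Var(-S_1 - 4S_2) = (-1)²·Var(S_1) + (-4)²·Var(S_2) + 2·(-1)·(-4)·Cov(S_1,S_2)
= 1·0.34 + 16·0.35 + 8·0.28 = 8.18
SD(-S_1 - 4S_2) = √8.18 ≈ 2.8601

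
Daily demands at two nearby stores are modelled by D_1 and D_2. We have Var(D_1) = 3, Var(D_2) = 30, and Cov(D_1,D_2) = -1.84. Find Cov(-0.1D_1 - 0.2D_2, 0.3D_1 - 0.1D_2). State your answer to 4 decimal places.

Cov(-0.1D_1 - 0.2D_2, 0.3D_1 - 0.1D_2) = (-0.1)(0.3)Var(D_1) + (-0.2)(-0.1)Var(D_2) + [(-0.1)(-0.1) + (-0.2)(0.3)]Cov(D_1,D_2)
= -0.03·3 + 0.02·30 + -0.05·-1.84 = 0.602

0.6020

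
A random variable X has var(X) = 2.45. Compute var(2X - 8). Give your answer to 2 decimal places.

var(2X - 8) = (2)²·var(X) = 4·2.45 = 9.8

9.80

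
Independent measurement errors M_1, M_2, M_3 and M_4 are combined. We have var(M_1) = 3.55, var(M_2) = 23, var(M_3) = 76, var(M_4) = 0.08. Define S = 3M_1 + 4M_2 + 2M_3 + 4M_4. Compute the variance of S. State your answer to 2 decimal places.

By independence, var(S) = (3)²var(M_1) + (4)²var(M_2) + (2)²var(M_3) + (4)²var(M_4)
= (3)²·3.55 + (4)²·23 + (2)²·76 + (4)²·0.08 = 705.23

705.23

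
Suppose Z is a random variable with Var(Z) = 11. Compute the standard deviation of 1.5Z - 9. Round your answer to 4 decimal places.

4.9749

Var(1.5Z - 9) = (1.5)²·11 = 24.75
σ(1.5Z - 9) = √24.75 ≈ 4.9749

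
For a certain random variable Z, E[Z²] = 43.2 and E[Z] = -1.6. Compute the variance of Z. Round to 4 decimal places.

var(Z) = 43.2 − (-1.6)² = 40.64

40.6400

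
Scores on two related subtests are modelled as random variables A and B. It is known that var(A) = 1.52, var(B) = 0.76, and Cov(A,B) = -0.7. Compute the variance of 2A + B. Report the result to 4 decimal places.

var(2A + B) = (2)²·var(A) + (1)²·var(B) + 2·(2)·(1)·Cov(A,B)
= 4·1.52 + 1·0.76 + 4·-0.7 = 4.04

4.0400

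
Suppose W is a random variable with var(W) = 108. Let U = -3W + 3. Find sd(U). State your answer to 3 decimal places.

31.177

var(-3W + 3) = (-3)²·108 = 972
sd(U) = √972 ≈ 31.177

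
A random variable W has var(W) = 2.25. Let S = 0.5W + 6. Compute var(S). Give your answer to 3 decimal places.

0.563

var(0.5W + 6) = (0.5)²·var(W) = 0.25·2.25 = 0.5625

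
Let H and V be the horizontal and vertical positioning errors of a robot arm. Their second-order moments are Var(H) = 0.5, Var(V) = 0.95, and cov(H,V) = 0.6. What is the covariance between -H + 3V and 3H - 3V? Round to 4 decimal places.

cov(-H + 3V, 3H - 3V) = (-1)(3)Var(H) + (3)(-3)Var(V) + [(-1)(-3) + (3)(3)]cov(H,V)
= -3·0.5 + -9·0.95 + 12·0.6 = -2.85

-2.8500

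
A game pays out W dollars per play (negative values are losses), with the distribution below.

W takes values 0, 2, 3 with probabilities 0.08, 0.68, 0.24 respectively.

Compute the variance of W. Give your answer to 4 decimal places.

E[W] = (0)(0.08) + (2)(0.68) + (3)(0.24) = 2.08
E[W²] = (0)²(0.08) + (2)²(0.68) + (3)²(0.24) = 4.88
Var(W) = E[W²] − (E[W])² = 4.88 − (2.08)² = 0.5536

0.5536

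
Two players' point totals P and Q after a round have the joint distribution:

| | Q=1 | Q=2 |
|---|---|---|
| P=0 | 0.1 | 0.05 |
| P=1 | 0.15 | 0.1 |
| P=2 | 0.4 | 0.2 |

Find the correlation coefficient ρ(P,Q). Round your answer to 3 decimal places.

-0.021

E[P] = 1.45,  E[Q] = 1.35
E[PQ] = 1.95
Cov(P,Q) = E[PQ] − E[P]E[Q] = 1.95 − (1.45)(1.35) = -0.0075
Var(P) = 0.5475,  Var(Q) = 0.2275
ρ = -0.0075 / √(0.5475·0.2275) ≈ -0.021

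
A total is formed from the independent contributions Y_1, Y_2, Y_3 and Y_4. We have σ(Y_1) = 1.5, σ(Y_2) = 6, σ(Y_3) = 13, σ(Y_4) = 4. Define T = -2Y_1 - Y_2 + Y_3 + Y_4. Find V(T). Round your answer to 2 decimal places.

V(Y_1) = 2.25, V(Y_2) = 36, V(Y_3) = 169, V(Y_4) = 16
By independence, V(T) = (-2)²V(Y_1) + (-1)²V(Y_2) + (1)²V(Y_3) + (1)²V(Y_4)
= (-2)²·2.25 + (-1)²·36 + (1)²·169 + (1)²·16 = 230

230.00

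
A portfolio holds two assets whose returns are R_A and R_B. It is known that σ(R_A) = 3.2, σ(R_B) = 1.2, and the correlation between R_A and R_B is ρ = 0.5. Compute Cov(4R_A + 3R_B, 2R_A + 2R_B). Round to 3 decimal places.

Var(R_A) = (3.2)² = 10.24;  Var(R_B) = (1.2)² = 1.44
Cov(R_A,R_B) = ρ·σ(R_A)·σ(R_B) = 0.5·3.2·1.2 = 1.92
Cov(4R_A + 3R_B, 2R_A + 2R_B) = (4)(2)Var(R_A) + (3)(2)Var(R_B) + [(4)(2) + (3)(2)]Cov(R_A,R_B)
= 8·10.24 + 6·1.44 + 14·1.92 = 117.44

117.440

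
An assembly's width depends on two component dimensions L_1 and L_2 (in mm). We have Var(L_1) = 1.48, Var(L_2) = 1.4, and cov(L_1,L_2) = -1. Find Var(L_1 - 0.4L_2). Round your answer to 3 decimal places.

2.504

Var(L_1 - 0.4L_2) = (1)²·Var(L_1) + (-0.4)²·Var(L_2) + 2·(1)·(-0.4)·cov(L_1,L_2)
= 1·1.48 + 0.16·1.4 + -0.8·-1 = 2.504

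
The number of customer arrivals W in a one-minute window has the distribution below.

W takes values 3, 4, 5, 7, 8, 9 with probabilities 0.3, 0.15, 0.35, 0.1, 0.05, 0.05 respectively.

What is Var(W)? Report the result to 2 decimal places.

E[W] = (3)(0.3) + (4)(0.15) + (5)(0.35) + (7)(0.1) + (8)(0.05) + (9)(0.05) = 4.8
E[W²] = (3)²(0.3) + (4)²(0.15) + (5)²(0.35) + (7)²(0.1) + (8)²(0.05) + (9)²(0.05) = 26
Var(W) = E[W²] − (E[W])² = 26 − (4.8)² = 2.96

2.96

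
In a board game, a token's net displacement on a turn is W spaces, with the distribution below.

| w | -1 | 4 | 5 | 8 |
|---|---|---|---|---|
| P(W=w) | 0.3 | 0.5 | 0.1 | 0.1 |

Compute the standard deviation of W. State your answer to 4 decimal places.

2.8636

E[W] = (-1)(0.3) + (4)(0.5) + (5)(0.1) + (8)(0.1) = 3
E[W²] = (-1)²(0.3) + (4)²(0.5) + (5)²(0.1) + (8)²(0.1) = 17.2
Var(W) = E[W²] − (E[W])² = 17.2 − (3)² = 8.2
sd(W) = √8.2 ≈ 2.8636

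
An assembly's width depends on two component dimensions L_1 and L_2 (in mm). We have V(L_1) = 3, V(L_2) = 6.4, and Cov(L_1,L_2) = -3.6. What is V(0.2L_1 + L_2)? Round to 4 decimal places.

V(0.2L_1 + L_2) = (0.2)²·V(L_1) + (1)²·V(L_2) + 2·(0.2)·(1)·Cov(L_1,L_2)
= 0.04·3 + 1·6.4 + 0.4·-3.6 = 5.08

5.0800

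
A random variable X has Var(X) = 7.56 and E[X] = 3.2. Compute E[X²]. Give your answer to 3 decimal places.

17.800

E[X²] = Var(X) + (E[X])² = 7.56 + (3.2)² = 17.8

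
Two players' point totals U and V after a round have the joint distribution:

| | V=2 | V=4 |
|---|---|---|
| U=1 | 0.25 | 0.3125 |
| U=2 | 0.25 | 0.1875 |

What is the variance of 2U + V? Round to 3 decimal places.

1.734

E[U] = 1.4375,  E[V] = 3,  E[UV] = 4.25
Var(U) = 2.3125 − (1.4375)² = 0.24609375;  Var(V) = 10 − (3)² = 1
Cov(U,V) = 4.25 − (1.4375)(3) = -0.0625
Var(2U + V) = (2)²·0.24609375 + (1)²·1 + 2·(2)·(1)·-0.0625 = 1.734375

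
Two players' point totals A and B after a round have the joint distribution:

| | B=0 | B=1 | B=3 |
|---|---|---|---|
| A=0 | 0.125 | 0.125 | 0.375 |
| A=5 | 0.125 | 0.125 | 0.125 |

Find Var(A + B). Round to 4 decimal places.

E[A] = 1.875,  E[B] = 1.75,  E[AB] = 2.5
Var(A) = 9.375 − (1.875)² = 5.859375;  Var(B) = 4.75 − (1.75)² = 1.6875
Cov(A,B) = 2.5 − (1.875)(1.75) = -0.78125
Var(A + B) = (1)²·5.859375 + (1)²·1.6875 + 2·(1)·(1)·-0.78125 = 5.984375

5.9844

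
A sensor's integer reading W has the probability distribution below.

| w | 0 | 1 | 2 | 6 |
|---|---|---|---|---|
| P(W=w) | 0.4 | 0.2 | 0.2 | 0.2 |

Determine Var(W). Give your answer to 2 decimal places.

E[W] = (0)(0.4) + (1)(0.2) + (2)(0.2) + (6)(0.2) = 1.8
E[W²] = (0)²(0.4) + (1)²(0.2) + (2)²(0.2) + (6)²(0.2) = 8.2
Var(W) = E[W²] − (E[W])² = 8.2 − (1.8)² = 4.96

4.96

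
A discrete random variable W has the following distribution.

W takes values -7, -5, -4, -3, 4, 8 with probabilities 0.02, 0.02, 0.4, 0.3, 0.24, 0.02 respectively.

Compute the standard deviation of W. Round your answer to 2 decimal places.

3.62

E[W] = (-7)(0.02) + (-5)(0.02) + (-4)(0.4) + (-3)(0.3) + (4)(0.24) + (8)(0.02) = -1.62
E[W²] = (-7)²(0.02) + (-5)²(0.02) + (-4)²(0.4) + (-3)²(0.3) + (4)²(0.24) + (8)²(0.02) = 15.7
V(W) = E[W²] − (E[W])² = 15.7 − (-1.62)² = 13.0756
σ(W) = √13.0756 ≈ 3.62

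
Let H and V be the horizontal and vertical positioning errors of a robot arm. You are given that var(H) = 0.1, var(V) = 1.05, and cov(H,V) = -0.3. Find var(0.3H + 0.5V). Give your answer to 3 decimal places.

var(0.3H + 0.5V) = (0.3)²·var(H) + (0.5)²·var(V) + 2·(0.3)·(0.5)·cov(H,V)
= 0.09·0.1 + 0.25·1.05 + 0.3·-0.3 = 0.1815

0.182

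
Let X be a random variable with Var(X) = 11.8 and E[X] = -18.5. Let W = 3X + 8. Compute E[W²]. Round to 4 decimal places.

E[3X + 8] = 3·-18.5 + 8 = -47.5
Var(3X + 8) = (3)²·11.8 = 106.2
E[W²] = Var(W) + (E[W])² = 106.2 + (-47.5)² = 2362.45

2362.4500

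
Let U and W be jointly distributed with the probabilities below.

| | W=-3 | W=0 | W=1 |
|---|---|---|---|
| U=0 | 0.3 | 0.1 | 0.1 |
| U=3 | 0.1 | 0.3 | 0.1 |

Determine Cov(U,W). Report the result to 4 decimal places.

E[U] = 1.5,  E[W] = -1
E[UW] = -0.6
Cov(U,W) = E[UW] − E[U]E[W] = -0.6 − (1.5)(-1) = 0.9

0.9000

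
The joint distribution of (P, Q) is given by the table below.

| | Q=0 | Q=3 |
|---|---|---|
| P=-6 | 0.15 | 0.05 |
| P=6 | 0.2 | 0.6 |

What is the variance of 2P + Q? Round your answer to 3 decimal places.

E[P] = 3.6,  E[Q] = 1.95,  E[PQ] = 9.9
Var(P) = 36 − (3.6)² = 23.04;  Var(Q) = 5.85 − (1.95)² = 2.0475
Cov(P,Q) = 9.9 − (3.6)(1.95) = 2.88
Var(2P + Q) = (2)²·23.04 + (1)²·2.0475 + 2·(2)·(1)·2.88 = 105.7275

105.728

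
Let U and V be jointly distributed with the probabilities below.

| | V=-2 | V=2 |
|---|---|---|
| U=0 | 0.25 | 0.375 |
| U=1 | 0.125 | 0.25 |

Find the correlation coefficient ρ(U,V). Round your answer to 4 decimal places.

0.0667

E[U] = 0.375,  E[V] = 0.5
E[UV] = 0.25
Cov(U,V) = E[UV] − E[U]E[V] = 0.25 − (0.375)(0.5) = 0.0625
var(U) = 0.234375,  var(V) = 3.75
ρ = 0.0625 / √(0.234375·3.75) ≈ 0.0667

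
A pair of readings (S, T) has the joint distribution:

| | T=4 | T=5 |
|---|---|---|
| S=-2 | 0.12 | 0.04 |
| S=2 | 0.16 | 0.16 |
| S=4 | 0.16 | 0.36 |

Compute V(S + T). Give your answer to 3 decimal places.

5.398

E[S] = 2.4,  E[T] = 4.56,  E[ST] = 11.28
V(S) = 10.24 − (2.4)² = 4.48;  V(T) = 21.04 − (4.56)² = 0.2464
Cov(S,T) = 11.28 − (2.4)(4.56) = 0.336
V(S + T) = (1)²·4.48 + (1)²·0.2464 + 2·(1)·(1)·0.336 = 5.3984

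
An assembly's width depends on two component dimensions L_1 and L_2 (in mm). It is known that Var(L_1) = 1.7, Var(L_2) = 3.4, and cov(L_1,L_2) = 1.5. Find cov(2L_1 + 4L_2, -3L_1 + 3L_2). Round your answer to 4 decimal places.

cov(2L_1 + 4L_2, -3L_1 + 3L_2) = (2)(-3)Var(L_1) + (4)(3)Var(L_2) + [(2)(3) + (4)(-3)]cov(L_1,L_2)
= -6·1.7 + 12·3.4 + -6·1.5 = 21.6

21.6000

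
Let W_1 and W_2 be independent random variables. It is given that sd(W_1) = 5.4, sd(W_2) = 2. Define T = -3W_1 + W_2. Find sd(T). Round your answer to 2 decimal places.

16.32

V(W_1) = 29.16, V(W_2) = 4
By independence, V(T) = (-3)²V(W_1) + (1)²V(W_2)
= (-3)²·29.16 + (1)²·4 = 266.44
sd(T) = √266.44 ≈ 16.32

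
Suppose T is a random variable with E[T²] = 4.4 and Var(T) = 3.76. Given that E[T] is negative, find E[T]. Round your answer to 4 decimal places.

-0.8000

(E[T])² = E[T²] − Var(T) = 4.4 − 3.76 = 0.64
E[T] = −√0.64 = -0.8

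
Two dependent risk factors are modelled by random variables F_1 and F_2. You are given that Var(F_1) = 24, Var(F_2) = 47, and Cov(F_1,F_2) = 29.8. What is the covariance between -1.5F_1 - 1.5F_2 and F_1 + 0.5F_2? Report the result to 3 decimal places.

Cov(-1.5F_1 - 1.5F_2, F_1 + 0.5F_2) = (-1.5)(1)Var(F_1) + (-1.5)(0.5)Var(F_2) + [(-1.5)(0.5) + (-1.5)(1)]Cov(F_1,F_2)
= -1.5·24 + -0.75·47 + -2.25·29.8 = -138.3

-138.300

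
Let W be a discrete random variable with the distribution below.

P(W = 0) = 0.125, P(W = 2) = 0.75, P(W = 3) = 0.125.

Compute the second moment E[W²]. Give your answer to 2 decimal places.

4.13

E[W²] = (0)²(0.125) + (2)²(0.75) + (3)²(0.125) = 4.125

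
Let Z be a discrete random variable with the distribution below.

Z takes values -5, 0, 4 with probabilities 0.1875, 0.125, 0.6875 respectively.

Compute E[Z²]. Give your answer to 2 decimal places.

E[Z²] = (-5)²(0.1875) + (0)²(0.125) + (4)²(0.6875) = 15.6875

15.69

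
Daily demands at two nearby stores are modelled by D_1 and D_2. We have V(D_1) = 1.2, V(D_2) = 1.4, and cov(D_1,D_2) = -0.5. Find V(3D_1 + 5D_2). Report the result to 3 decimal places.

V(3D_1 + 5D_2) = (3)²·V(D_1) + (5)²·V(D_2) + 2·(3)·(5)·cov(D_1,D_2)
= 9·1.2 + 25·1.4 + 30·-0.5 = 30.8

30.800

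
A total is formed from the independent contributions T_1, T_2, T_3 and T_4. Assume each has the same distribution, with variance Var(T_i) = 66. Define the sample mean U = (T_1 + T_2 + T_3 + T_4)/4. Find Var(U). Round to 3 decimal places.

By independence, Var(U) = (0.25)²Var(T_1) + (0.25)²Var(T_2) + (0.25)²Var(T_3) + (0.25)²Var(T_4)
= (0.25)²·66 + (0.25)²·66 + (0.25)²·66 + (0.25)²·66 = 16.5

16.500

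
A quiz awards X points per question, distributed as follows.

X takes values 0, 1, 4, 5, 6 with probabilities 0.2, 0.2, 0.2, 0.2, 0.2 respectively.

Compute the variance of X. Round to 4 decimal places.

E[X] = (0)(0.2) + (1)(0.2) + (4)(0.2) + (5)(0.2) + (6)(0.2) = 3.2
E[X²] = (0)²(0.2) + (1)²(0.2) + (4)²(0.2) + (5)²(0.2) + (6)²(0.2) = 15.6
Var(X) = E[X²] − (E[X])² = 15.6 − (3.2)² = 5.36

5.3600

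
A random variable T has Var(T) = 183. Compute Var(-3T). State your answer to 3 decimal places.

Var(-3T) = (-3)²·Var(T) = 9·183 = 1647

1647.000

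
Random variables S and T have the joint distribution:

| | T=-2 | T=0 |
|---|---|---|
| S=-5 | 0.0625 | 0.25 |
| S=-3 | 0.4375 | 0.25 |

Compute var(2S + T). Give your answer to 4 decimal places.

E[S] = -3.625,  E[T] = -1,  E[ST] = 3.25
var(S) = 14 − (-3.625)² = 0.859375;  var(T) = 2 − (-1)² = 1
cov(S,T) = 3.25 − (-3.625)(-1) = -0.375
var(2S + T) = (2)²·0.859375 + (1)²·1 + 2·(2)·(1)·-0.375 = 2.9375

2.9375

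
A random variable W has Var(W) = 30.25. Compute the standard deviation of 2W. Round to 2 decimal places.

11.00

Var(2W) = (2)²·30.25 = 121
SD(2W) = √121 ≈ 11.00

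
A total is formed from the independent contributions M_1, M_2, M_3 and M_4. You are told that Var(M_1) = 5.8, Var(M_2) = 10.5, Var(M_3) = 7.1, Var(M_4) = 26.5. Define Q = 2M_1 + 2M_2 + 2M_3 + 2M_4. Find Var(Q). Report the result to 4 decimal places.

By independence, Var(Q) = (2)²Var(M_1) + (2)²Var(M_2) + (2)²Var(M_3) + (2)²Var(M_4)
= (2)²·5.8 + (2)²·10.5 + (2)²·7.1 + (2)²·26.5 = 199.6

199.6000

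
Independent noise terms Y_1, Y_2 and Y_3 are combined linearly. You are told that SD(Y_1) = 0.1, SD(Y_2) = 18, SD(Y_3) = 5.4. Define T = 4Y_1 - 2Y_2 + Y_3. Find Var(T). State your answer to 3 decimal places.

1325.320

Var(Y_1) = 0.01, Var(Y_2) = 324, Var(Y_3) = 29.16
By independence, Var(T) = (4)²Var(Y_1) + (-2)²Var(Y_2) + (1)²Var(Y_3)
= (4)²·0.01 + (-2)²·324 + (1)²·29.16 = 1325.32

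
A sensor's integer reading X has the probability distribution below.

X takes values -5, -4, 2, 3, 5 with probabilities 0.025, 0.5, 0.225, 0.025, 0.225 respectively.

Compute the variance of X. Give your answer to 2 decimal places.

E[X] = (-5)(0.025) + (-4)(0.5) + (2)(0.225) + (3)(0.025) + (5)(0.225) = -0.475
E[X²] = (-5)²(0.025) + (-4)²(0.5) + (2)²(0.225) + (3)²(0.025) + (5)²(0.225) = 15.375
Var(X) = E[X²] − (E[X])² = 15.375 − (-0.475)² = 15.149375

15.15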